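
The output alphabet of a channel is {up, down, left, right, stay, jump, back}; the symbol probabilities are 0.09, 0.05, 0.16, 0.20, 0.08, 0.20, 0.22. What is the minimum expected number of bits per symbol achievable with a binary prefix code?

Repeatedly combine the two least-probable nodes; the expected code length is the sum of the merged weights.
merge 1/20 + 2/25 → 13/100
merge 9/100 + 13/100 → 11/50
merge 4/25 + 1/5 → 9/25
merge 1/5 + 11/50 → 21/50
merge 11/50 + 9/25 → 29/50
merge 21/50 + 29/50 → 1
L = 13/100 + 11/50 + 9/25 + 21/50 + 29/50 + 1 = 271/100 = 2.71 bits/symbol.

2.71 bits/symbol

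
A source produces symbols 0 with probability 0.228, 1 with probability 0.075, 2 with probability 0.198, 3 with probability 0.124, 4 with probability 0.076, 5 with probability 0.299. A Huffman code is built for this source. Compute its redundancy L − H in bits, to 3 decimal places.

0.020 bits

Entropy H = −Σ p log₂ p ≈ 2.4060 bits.
Huffman merges: 3/40+19/250→151/1000; 31/250+151/1000→11/40; 99/500+57/250→213/500; 11/40+299/1000→287/500; 213/500+287/500→1. L = 1213/500 ≈ 2.4260.
L − H = 2.4260 − 2.4060 = 0.020 bits.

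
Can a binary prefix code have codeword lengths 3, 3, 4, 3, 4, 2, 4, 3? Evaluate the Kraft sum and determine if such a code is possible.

0.9375; yes

With common denominator 2^4 = 16: Σ 2^(−ℓᵢ) = 2/16 + 2/16 + 1/16 + 2/16 + 1/16 + 4/16 + 1/16 + 2/16 = 15/16 = 0.9375.
Kraft's inequality requires Σ ≤ 1; here Σ = 0.9375 ≤ 1, so such a prefix code exists.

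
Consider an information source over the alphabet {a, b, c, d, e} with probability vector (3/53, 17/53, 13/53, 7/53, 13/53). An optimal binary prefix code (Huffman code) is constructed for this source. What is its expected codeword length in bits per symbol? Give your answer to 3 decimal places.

Repeatedly combine the two least-probable nodes; the expected code length is the sum of the merged weights.
merge 3/53 + 7/53 → 10/53
merge 10/53 + 13/53 → 23/53
merge 13/53 + 17/53 → 30/53
merge 23/53 + 30/53 → 1
L = 10/53 + 23/53 + 30/53 + 1 = 116/53 ≈ 2.189 bits/symbol.

2.189 bits/symbol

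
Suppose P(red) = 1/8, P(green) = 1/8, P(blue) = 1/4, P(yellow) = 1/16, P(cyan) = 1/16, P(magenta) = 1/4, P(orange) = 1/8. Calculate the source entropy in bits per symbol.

2.625 bits

Each probability is a power of 1/2, so log₂(1/p) is an integer.
H = Σ p·log₂(1/p) = 1/8·3 + 1/8·3 + 1/4·2 + 1/16·4 + 1/16·4 + 1/4·2 + 1/8·3 = 2.625 bits.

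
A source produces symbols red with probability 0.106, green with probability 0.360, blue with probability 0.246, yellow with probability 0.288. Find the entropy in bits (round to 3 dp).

H = −Σ pᵢ log₂ pᵢ.
−0.106·log₂(0.106) = 0.3432
−0.360·log₂(0.360) = 0.5306
−0.246·log₂(0.246) = 0.4977
−0.288·log₂(0.288) = 0.5172
Sum ≈ 1.8888 → 1.889 bits.

1.889 bits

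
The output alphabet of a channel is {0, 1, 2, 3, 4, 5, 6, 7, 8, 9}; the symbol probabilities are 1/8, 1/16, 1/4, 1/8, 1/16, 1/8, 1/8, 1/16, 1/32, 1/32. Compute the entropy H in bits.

Each probability is a power of 1/2, so log₂(1/p) is an integer.
H = Σ p·log₂(1/p) = 1/8·3 + 1/16·4 + 1/4·2 + 1/8·3 + 1/16·4 + 1/8·3 + 1/8·3 + 1/16·4 + 1/32·5 + 1/32·5 = 3.0625 bits.

3.0625 bits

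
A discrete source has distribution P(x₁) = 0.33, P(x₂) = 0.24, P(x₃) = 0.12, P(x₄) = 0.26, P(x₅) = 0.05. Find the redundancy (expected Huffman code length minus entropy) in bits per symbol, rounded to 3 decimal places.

Entropy H = −Σ p log₂ p ≈ 2.1104 bits.
Huffman merges: 1/20+3/25→17/100; 17/100+6/25→41/100; 13/50+33/100→59/100; 41/100+59/100→1. L = 217/100 ≈ 2.1700.
L − H = 2.1700 − 2.1104 = 0.060 bits.

0.060 bits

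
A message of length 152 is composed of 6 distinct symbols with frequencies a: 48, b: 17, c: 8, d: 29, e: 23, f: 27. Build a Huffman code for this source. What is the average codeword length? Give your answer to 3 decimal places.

2.480 bits/symbol

Probabilities are the counts divided by 152.
Repeatedly combine the two least-probable nodes; the expected code length is the sum of the merged weights.
merge 1/19 + 17/152 → 25/152
merge 23/152 + 25/152 → 6/19
merge 27/152 + 29/152 → 7/19
merge 6/19 + 6/19 → 12/19
merge 7/19 + 12/19 → 1
L = 25/152 + 6/19 + 7/19 + 12/19 + 1 = 377/152 ≈ 2.480 bits/symbol.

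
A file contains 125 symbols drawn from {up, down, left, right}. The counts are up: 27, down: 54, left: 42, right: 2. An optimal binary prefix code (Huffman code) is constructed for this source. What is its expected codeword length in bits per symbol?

Probabilities are the counts divided by 125.
Repeatedly combine the two least-probable nodes; the expected code length is the sum of the merged weights.
merge 2/125 + 27/125 → 29/125
merge 29/125 + 42/125 → 71/125
merge 54/125 + 71/125 → 1
L = 29/125 + 71/125 + 1 = 9/5 = 1.8 bits/symbol.

1.8 bits/symbol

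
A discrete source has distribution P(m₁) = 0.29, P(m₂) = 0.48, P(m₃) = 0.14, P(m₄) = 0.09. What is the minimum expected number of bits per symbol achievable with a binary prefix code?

Repeatedly combine the two least-probable nodes; the expected code length is the sum of the merged weights.
merge 9/100 + 7/50 → 23/100
merge 23/100 + 29/100 → 13/25
merge 12/25 + 13/25 → 1
L = 23/100 + 13/25 + 1 = 7/4 = 1.75 bits/symbol.

1.75 bits/symbol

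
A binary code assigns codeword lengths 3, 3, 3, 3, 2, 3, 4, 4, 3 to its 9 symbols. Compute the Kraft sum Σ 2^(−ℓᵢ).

1.125

With common denominator 2^4 = 16: Σ 2^(−ℓᵢ) = 2/16 + 2/16 + 2/16 + 2/16 + 4/16 + 2/16 + 1/16 + 1/16 + 2/16 = 18/16 = 1.125.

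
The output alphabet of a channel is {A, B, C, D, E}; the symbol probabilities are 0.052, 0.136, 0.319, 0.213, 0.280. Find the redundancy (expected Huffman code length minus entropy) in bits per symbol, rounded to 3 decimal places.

0.059 bits

Entropy H = −Σ p log₂ p ≈ 2.1285 bits.
Huffman merges: 13/250+17/125→47/250; 47/250+213/1000→401/1000; 7/25+319/1000→599/1000; 401/1000+599/1000→1. L = 547/250 ≈ 2.1880.
L − H = 2.1880 − 2.1285 = 0.059 bits.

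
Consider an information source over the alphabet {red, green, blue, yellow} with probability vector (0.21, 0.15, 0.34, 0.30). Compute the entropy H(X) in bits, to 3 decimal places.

H = −Σ pᵢ log₂ pᵢ.
−0.21·log₂(0.21) = 0.4728
−0.15·log₂(0.15) = 0.4105
−0.34·log₂(0.34) = 0.5292
−0.30·log₂(0.30) = 0.5211
Sum ≈ 1.9336 → 1.934 bits.

1.934 bits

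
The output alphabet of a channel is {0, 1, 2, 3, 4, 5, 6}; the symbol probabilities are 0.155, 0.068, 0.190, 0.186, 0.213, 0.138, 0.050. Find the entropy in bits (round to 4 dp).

H = −Σ pᵢ log₂ pᵢ.
−0.155·log₂(0.155) = 0.4169
−0.068·log₂(0.068) = 0.2637
−0.190·log₂(0.190) = 0.4552
−0.186·log₂(0.186) = 0.4514
−0.213·log₂(0.213) = 0.4752
−0.138·log₂(0.138) = 0.3943
−0.050·log₂(0.050) = 0.2161
Sum ≈ 2.6728 → 2.6728 bits.

2.6728 bits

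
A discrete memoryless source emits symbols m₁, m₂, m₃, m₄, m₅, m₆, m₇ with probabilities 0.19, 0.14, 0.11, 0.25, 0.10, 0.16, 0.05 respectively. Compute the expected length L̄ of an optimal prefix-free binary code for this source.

2.71 bits/symbol

Repeatedly combine the two least-probable nodes; the expected code length is the sum of the merged weights.
merge 1/20 + 1/10 → 3/20
merge 11/100 + 7/50 → 1/4
merge 3/20 + 4/25 → 31/100
merge 19/100 + 1/4 → 11/25
merge 1/4 + 31/100 → 14/25
merge 11/25 + 14/25 → 1
L = 3/20 + 1/4 + 31/100 + 11/25 + 14/25 + 1 = 271/100 = 2.71 bits/symbol.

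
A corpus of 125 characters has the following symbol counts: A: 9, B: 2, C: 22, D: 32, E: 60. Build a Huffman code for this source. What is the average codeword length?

Probabilities are the counts divided by 125.
Repeatedly combine the two least-probable nodes; the expected code length is the sum of the merged weights.
merge 2/125 + 9/125 → 11/125
merge 11/125 + 22/125 → 33/125
merge 32/125 + 33/125 → 13/25
merge 12/25 + 13/25 → 1
L = 11/125 + 33/125 + 13/25 + 1 = 234/125 = 1.872 bits/symbol.

1.872 bits/symbol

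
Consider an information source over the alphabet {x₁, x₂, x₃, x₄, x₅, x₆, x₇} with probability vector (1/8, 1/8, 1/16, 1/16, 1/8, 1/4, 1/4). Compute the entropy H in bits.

2.625 bits

Each probability is a power of 1/2, so log₂(1/p) is an integer.
H = Σ p·log₂(1/p) = 1/8·3 + 1/8·3 + 1/16·4 + 1/16·4 + 1/8·3 + 1/4·2 + 1/4·2 = 2.625 bits.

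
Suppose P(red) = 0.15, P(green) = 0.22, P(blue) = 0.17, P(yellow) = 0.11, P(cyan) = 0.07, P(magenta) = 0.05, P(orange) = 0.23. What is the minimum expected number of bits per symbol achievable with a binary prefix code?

Repeatedly combine the two least-probable nodes; the expected code length is the sum of the merged weights.
merge 1/20 + 7/100 → 3/25
merge 11/100 + 3/25 → 23/100
merge 3/20 + 17/100 → 8/25
merge 11/50 + 23/100 → 9/20
merge 23/100 + 8/25 → 11/20
merge 9/20 + 11/20 → 1
L = 3/25 + 23/100 + 8/25 + 9/20 + 11/20 + 1 = 267/100 = 2.67 bits/symbol.

2.67 bits/symbol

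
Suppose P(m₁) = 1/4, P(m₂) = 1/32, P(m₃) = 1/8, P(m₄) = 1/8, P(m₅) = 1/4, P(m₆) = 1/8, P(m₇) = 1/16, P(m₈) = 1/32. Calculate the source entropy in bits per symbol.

Each probability is a power of 1/2, so log₂(1/p) is an integer.
H = Σ p·log₂(1/p) = 1/4·2 + 1/32·5 + 1/8·3 + 1/8·3 + 1/4·2 + 1/8·3 + 1/16·4 + 1/32·5 = 2.6875 bits.

2.6875 bits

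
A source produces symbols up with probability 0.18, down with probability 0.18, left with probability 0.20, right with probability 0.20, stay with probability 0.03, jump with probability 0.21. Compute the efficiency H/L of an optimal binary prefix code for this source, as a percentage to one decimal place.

Entropy H = −Σ p log₂ p ≈ 2.4440 bits.
Huffman merges: 3/100+9/50→21/100; 9/50+1/5→19/50; 1/5+21/100→41/100; 21/100+19/50→59/100; 41/100+59/100→1. L = 259/100 ≈ 2.5900.
Efficiency = H/L = 2.4440/2.5900 = 94.4%.

94.4%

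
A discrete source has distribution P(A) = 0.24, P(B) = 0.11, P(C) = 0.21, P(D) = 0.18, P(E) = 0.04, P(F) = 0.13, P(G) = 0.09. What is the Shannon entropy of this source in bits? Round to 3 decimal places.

2.644 bits

H = −Σ pᵢ log₂ pᵢ.
−0.24·log₂(0.24) = 0.4941
−0.11·log₂(0.11) = 0.3503
−0.21·log₂(0.21) = 0.4728
−0.18·log₂(0.18) = 0.4453
−0.04·log₂(0.04) = 0.1858
−0.13·log₂(0.13) = 0.3826
−0.09·log₂(0.09) = 0.3127
Sum ≈ 2.6436 → 2.644 bits.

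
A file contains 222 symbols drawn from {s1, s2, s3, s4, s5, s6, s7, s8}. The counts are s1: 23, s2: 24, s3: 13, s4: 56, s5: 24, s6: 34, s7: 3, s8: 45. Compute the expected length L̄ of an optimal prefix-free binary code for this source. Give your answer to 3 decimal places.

Probabilities are the counts divided by 222.
Repeatedly combine the two least-probable nodes; the expected code length is the sum of the merged weights.
merge 1/74 + 13/222 → 8/111
merge 8/111 + 23/222 → 13/74
merge 4/37 + 4/37 → 8/37
merge 17/111 + 13/74 → 73/222
merge 15/74 + 8/37 → 31/74
merge 28/111 + 73/222 → 43/74
merge 31/74 + 43/74 → 1
L = 8/111 + 13/74 + 8/37 + 73/222 + 31/74 + 43/74 + 1 = 310/111 ≈ 2.793 bits/symbol.

2.793 bits/symbol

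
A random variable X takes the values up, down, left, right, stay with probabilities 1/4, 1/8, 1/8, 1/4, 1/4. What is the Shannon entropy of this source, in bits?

2.25 bits

Each probability is a power of 1/2, so log₂(1/p) is an integer.
H = Σ p·log₂(1/p) = 1/4·2 + 1/8·3 + 1/8·3 + 1/4·2 + 1/4·2 = 2.25 bits.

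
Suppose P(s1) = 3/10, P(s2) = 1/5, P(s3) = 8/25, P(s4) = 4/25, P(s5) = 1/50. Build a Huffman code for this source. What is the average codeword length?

2.18 bits/symbol

Repeatedly combine the two least-probable nodes; the expected code length is the sum of the merged weights.
merge 1/50 + 4/25 → 9/50
merge 9/50 + 1/5 → 19/50
merge 3/10 + 8/25 → 31/50
merge 19/50 + 31/50 → 1
L = 9/50 + 19/50 + 31/50 + 1 = 109/50 = 2.18 bits/symbol.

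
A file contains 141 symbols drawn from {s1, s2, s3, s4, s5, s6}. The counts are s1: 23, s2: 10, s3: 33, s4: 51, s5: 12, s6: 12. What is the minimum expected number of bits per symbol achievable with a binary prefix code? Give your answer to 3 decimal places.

Probabilities are the counts divided by 141.
Repeatedly combine the two least-probable nodes; the expected code length is the sum of the merged weights.
merge 10/141 + 4/47 → 22/141
merge 4/47 + 22/141 → 34/141
merge 23/141 + 11/47 → 56/141
merge 34/141 + 17/47 → 85/141
merge 56/141 + 85/141 → 1
L = 22/141 + 34/141 + 56/141 + 85/141 + 1 = 338/141 ≈ 2.397 bits/symbol.

2.397 bits/symbol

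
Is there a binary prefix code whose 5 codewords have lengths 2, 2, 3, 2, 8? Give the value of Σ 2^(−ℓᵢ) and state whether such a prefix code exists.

With common denominator 2^8 = 256: Σ 2^(−ℓᵢ) = 64/256 + 64/256 + 32/256 + 64/256 + 1/256 = 225/256 = 0.87890625.
Kraft's inequality requires Σ ≤ 1; here Σ = 0.87890625 ≤ 1, so such a prefix code exists.

0.87890625; yes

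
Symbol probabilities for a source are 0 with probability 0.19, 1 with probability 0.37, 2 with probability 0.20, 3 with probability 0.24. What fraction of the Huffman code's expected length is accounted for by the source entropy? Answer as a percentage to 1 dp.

97.2%

Entropy H = −Σ p log₂ p ≈ 1.9445 bits.
Huffman merges: 19/100+1/5→39/100; 6/25+37/100→61/100; 39/100+61/100→1. L = 2 ≈ 2.0000.
Efficiency = H/L = 1.9445/2.0000 = 97.2%.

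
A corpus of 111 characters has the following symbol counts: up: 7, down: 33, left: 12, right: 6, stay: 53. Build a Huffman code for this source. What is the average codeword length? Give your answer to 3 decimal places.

1.865 bits/symbol

Probabilities are the counts divided by 111.
Repeatedly combine the two least-probable nodes; the expected code length is the sum of the merged weights.
merge 2/37 + 7/111 → 13/111
merge 4/37 + 13/111 → 25/111
merge 25/111 + 11/37 → 58/111
merge 53/111 + 58/111 → 1
L = 13/111 + 25/111 + 58/111 + 1 = 69/37 ≈ 1.865 bits/symbol.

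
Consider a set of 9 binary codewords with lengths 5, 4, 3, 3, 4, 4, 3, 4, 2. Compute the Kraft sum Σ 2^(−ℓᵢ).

0.90625

With common denominator 2^5 = 32: Σ 2^(−ℓᵢ) = 1/32 + 2/32 + 4/32 + 4/32 + 2/32 + 2/32 + 4/32 + 2/32 + 8/32 = 29/32 = 0.90625.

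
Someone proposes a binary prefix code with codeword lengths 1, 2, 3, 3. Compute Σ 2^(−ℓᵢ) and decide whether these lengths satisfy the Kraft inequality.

1; yes

With common denominator 2^3 = 8: Σ 2^(−ℓᵢ) = 4/8 + 2/8 + 1/8 + 1/8 = 8/8 = 1.
Kraft's inequality requires Σ ≤ 1; here Σ = 1 ≤ 1, so such a prefix code exists.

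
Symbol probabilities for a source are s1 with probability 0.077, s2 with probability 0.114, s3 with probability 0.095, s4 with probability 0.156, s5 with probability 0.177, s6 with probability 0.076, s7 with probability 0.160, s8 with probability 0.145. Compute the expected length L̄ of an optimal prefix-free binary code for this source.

2.976 bits/symbol

Repeatedly combine the two least-probable nodes; the expected code length is the sum of the merged weights.
merge 19/250 + 77/1000 → 153/1000
merge 19/200 + 57/500 → 209/1000
merge 29/200 + 153/1000 → 149/500
merge 39/250 + 4/25 → 79/250
merge 177/1000 + 209/1000 → 193/500
merge 149/500 + 79/250 → 307/500
merge 193/500 + 307/500 → 1
L = 153/1000 + 209/1000 + 149/500 + 79/250 + 193/500 + 307/500 + 1 = 372/125 = 2.976 bits/symbol.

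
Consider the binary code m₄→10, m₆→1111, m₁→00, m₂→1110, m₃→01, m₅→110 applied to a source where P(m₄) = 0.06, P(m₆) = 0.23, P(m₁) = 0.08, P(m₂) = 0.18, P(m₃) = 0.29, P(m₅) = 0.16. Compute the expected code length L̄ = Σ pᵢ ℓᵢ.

L̄ = Σ pᵢ·ℓᵢ = 0.06·2 + 0.23·4 + 0.08·2 + 0.18·4 + 0.29·2 + 0.16·3 = 2.98 bits/symbol.

2.98 bits/symbol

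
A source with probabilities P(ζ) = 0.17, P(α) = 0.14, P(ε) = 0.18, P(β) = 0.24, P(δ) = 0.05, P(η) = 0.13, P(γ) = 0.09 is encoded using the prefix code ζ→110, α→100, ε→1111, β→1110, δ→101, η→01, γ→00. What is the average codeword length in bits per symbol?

3.2 bits/symbol

L̄ = Σ pᵢ·ℓᵢ = 0.17·3 + 0.14·3 + 0.18·4 + 0.24·4 + 0.05·3 + 0.13·2 + 0.09·2 = 3.2 bits/symbol.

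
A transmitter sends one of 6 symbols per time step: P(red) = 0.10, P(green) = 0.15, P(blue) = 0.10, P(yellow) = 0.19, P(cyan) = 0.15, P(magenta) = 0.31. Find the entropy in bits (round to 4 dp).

H = −Σ pᵢ log₂ pᵢ.
−0.10·log₂(0.10) = 0.3322
−0.15·log₂(0.15) = 0.4105
−0.10·log₂(0.10) = 0.3322
−0.19·log₂(0.19) = 0.4552
−0.15·log₂(0.15) = 0.4105
−0.31·log₂(0.31) = 0.5238
Sum ≈ 2.4645 → 2.4645 bits.

2.4645 bits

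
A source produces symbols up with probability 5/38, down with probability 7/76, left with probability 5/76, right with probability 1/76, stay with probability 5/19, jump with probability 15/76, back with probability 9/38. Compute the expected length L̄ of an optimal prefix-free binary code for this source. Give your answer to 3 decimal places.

2.553 bits/symbol

Repeatedly combine the two least-probable nodes; the expected code length is the sum of the merged weights.
merge 1/76 + 5/76 → 3/38
merge 3/38 + 7/76 → 13/76
merge 5/38 + 13/76 → 23/76
merge 15/76 + 9/38 → 33/76
merge 5/19 + 23/76 → 43/76
merge 33/76 + 43/76 → 1
L = 3/38 + 13/76 + 23/76 + 33/76 + 43/76 + 1 = 97/38 ≈ 2.553 bits/symbol.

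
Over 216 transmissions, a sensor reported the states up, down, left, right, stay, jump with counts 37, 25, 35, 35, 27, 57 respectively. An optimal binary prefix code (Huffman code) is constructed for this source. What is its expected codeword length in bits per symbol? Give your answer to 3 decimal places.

2.565 bits/symbol

Probabilities are the counts divided by 216.
Repeatedly combine the two least-probable nodes; the expected code length is the sum of the merged weights.
merge 25/216 + 1/8 → 13/54
merge 35/216 + 35/216 → 35/108
merge 37/216 + 13/54 → 89/216
merge 19/72 + 35/108 → 127/216
merge 89/216 + 127/216 → 1
L = 13/54 + 35/108 + 89/216 + 127/216 + 1 = 277/108 ≈ 2.565 bits/symbol.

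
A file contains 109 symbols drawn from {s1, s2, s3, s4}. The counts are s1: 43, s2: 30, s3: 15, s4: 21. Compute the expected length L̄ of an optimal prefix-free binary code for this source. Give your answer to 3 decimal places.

1.936 bits/symbol

Probabilities are the counts divided by 109.
Repeatedly combine the two least-probable nodes; the expected code length is the sum of the merged weights.
merge 15/109 + 21/109 → 36/109
merge 30/109 + 36/109 → 66/109
merge 43/109 + 66/109 → 1
L = 36/109 + 66/109 + 1 = 211/109 ≈ 1.936 bits/symbol.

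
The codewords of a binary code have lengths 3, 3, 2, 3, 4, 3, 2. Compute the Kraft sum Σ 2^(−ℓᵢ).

1.0625

With common denominator 2^4 = 16: Σ 2^(−ℓᵢ) = 2/16 + 2/16 + 4/16 + 2/16 + 1/16 + 2/16 + 4/16 = 17/16 = 1.0625.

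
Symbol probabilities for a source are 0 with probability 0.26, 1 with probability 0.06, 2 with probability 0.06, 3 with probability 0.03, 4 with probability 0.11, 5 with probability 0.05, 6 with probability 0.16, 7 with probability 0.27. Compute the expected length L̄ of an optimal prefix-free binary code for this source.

Repeatedly combine the two least-probable nodes; the expected code length is the sum of the merged weights.
merge 3/100 + 1/20 → 2/25
merge 3/50 + 3/50 → 3/25
merge 2/25 + 11/100 → 19/100
merge 3/25 + 4/25 → 7/25
merge 19/100 + 13/50 → 9/20
merge 27/100 + 7/25 → 11/20
merge 9/20 + 11/20 → 1
L = 2/25 + 3/25 + 19/100 + 7/25 + 9/20 + 11/20 + 1 = 267/100 = 2.67 bits/symbol.

2.67 bits/symbol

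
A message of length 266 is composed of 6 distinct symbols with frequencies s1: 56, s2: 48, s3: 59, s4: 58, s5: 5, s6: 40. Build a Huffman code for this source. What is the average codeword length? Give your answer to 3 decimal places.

2.519 bits/symbol

Probabilities are the counts divided by 266.
Repeatedly combine the two least-probable nodes; the expected code length is the sum of the merged weights.
merge 5/266 + 20/133 → 45/266
merge 45/266 + 24/133 → 93/266
merge 4/19 + 29/133 → 3/7
merge 59/266 + 93/266 → 4/7
merge 3/7 + 4/7 → 1
L = 45/266 + 93/266 + 3/7 + 4/7 + 1 = 335/133 ≈ 2.519 bits/symbol.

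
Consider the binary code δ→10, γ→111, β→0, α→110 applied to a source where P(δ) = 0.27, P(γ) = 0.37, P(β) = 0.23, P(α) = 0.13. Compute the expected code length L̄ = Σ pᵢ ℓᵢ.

L̄ = Σ pᵢ·ℓᵢ = 0.27·2 + 0.37·3 + 0.23·1 + 0.13·3 = 2.27 bits/symbol.

2.27 bits/symbol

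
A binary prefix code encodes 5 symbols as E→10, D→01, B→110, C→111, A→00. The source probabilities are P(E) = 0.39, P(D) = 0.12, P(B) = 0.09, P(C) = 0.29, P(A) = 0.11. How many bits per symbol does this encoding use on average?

L̄ = Σ pᵢ·ℓᵢ = 0.39·2 + 0.12·2 + 0.09·3 + 0.29·3 + 0.11·2 = 2.38 bits/symbol.

2.38 bits/symbol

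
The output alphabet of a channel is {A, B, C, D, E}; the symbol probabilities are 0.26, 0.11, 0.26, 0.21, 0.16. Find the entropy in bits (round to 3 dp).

H = −Σ pᵢ log₂ pᵢ.
−0.26·log₂(0.26) = 0.5053
−0.11·log₂(0.11) = 0.3503
−0.26·log₂(0.26) = 0.5053
−0.21·log₂(0.21) = 0.4728
−0.16·log₂(0.16) = 0.4230
Sum ≈ 2.2567 → 2.257 bits.

2.257 bits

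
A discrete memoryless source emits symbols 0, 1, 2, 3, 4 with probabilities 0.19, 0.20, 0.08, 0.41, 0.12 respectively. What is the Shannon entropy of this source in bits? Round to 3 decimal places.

H = −Σ pᵢ log₂ pᵢ.
−0.19·log₂(0.19) = 0.4552
−0.20·log₂(0.20) = 0.4644
−0.08·log₂(0.08) = 0.2915
−0.41·log₂(0.41) = 0.5274
−0.12·log₂(0.12) = 0.3671
Sum ≈ 2.1056 → 2.106 bits.

2.106 bits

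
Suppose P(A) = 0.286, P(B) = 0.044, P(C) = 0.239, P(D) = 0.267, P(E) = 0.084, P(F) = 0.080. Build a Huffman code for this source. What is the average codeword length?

2.332 bits/symbol

Repeatedly combine the two least-probable nodes; the expected code length is the sum of the merged weights.
merge 11/250 + 2/25 → 31/250
merge 21/250 + 31/250 → 26/125
merge 26/125 + 239/1000 → 447/1000
merge 267/1000 + 143/500 → 553/1000
merge 447/1000 + 553/1000 → 1
L = 31/250 + 26/125 + 447/1000 + 553/1000 + 1 = 583/250 = 2.332 bits/symbol.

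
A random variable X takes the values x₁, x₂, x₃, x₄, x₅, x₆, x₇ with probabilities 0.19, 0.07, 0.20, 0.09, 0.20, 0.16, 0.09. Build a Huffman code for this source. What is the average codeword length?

2.76 bits/symbol

Repeatedly combine the two least-probable nodes; the expected code length is the sum of the merged weights.
merge 7/100 + 9/100 → 4/25
merge 9/100 + 4/25 → 1/4
merge 4/25 + 19/100 → 7/20
merge 1/5 + 1/5 → 2/5
merge 1/4 + 7/20 → 3/5
merge 2/5 + 3/5 → 1
L = 4/25 + 1/4 + 7/20 + 2/5 + 3/5 + 1 = 69/25 = 2.76 bits/symbol.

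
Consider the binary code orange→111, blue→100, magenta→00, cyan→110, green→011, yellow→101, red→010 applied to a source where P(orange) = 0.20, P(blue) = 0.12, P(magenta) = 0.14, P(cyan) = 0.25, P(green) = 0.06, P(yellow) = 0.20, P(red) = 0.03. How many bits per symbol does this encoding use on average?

L̄ = Σ pᵢ·ℓᵢ = 0.20·3 + 0.12·3 + 0.14·2 + 0.25·3 + 0.06·3 + 0.20·3 + 0.03·3 = 2.86 bits/symbol.

2.86 bits/symbol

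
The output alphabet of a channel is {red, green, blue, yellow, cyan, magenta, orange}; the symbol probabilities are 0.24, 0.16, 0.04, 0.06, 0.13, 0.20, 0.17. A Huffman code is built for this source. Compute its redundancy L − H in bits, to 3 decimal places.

Entropy H = −Σ p log₂ p ≈ 2.6281 bits.
Huffman merges: 1/25+3/50→1/10; 1/10+13/100→23/100; 4/25+17/100→33/100; 1/5+23/100→43/100; 6/25+33/100→57/100; 43/100+57/100→1. L = 133/50 ≈ 2.6600.
L − H = 2.6600 − 2.6281 = 0.032 bits.

0.032 bits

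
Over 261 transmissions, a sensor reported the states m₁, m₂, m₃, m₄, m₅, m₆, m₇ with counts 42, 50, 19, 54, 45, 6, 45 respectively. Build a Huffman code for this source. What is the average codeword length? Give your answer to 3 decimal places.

2.697 bits/symbol

Probabilities are the counts divided by 261.
Repeatedly combine the two least-probable nodes; the expected code length is the sum of the merged weights.
merge 2/87 + 19/261 → 25/261
merge 25/261 + 14/87 → 67/261
merge 5/29 + 5/29 → 10/29
merge 50/261 + 6/29 → 104/261
merge 67/261 + 10/29 → 157/261
merge 104/261 + 157/261 → 1
L = 25/261 + 67/261 + 10/29 + 104/261 + 157/261 + 1 = 704/261 ≈ 2.697 bits/symbol.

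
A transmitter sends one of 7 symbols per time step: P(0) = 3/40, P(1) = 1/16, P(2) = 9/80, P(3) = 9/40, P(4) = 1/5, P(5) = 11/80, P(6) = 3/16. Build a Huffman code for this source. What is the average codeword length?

Repeatedly combine the two least-probable nodes; the expected code length is the sum of the merged weights.
merge 1/16 + 3/40 → 11/80
merge 9/80 + 11/80 → 1/4
merge 11/80 + 3/16 → 13/40
merge 1/5 + 9/40 → 17/40
merge 1/4 + 13/40 → 23/40
merge 17/40 + 23/40 → 1
L = 11/80 + 1/4 + 13/40 + 17/40 + 23/40 + 1 = 217/80 = 2.7125 bits/symbol.

2.7125 bits/symbol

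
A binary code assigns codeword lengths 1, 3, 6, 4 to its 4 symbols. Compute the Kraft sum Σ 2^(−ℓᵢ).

0.703125

With common denominator 2^6 = 64: Σ 2^(−ℓᵢ) = 32/64 + 8/64 + 1/64 + 4/64 = 45/64 = 0.703125.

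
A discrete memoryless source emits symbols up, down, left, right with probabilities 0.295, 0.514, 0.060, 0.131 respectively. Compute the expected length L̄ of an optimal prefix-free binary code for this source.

Repeatedly combine the two least-probable nodes; the expected code length is the sum of the merged weights.
merge 3/50 + 131/1000 → 191/1000
merge 191/1000 + 59/200 → 243/500
merge 243/500 + 257/500 → 1
L = 191/1000 + 243/500 + 1 = 1677/1000 = 1.677 bits/symbol.

1.677 bits/symbol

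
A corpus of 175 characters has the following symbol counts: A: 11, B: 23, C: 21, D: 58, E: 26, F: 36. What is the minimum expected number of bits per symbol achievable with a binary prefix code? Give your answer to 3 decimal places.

2.463 bits/symbol

Probabilities are the counts divided by 175.
Repeatedly combine the two least-probable nodes; the expected code length is the sum of the merged weights.
merge 11/175 + 3/25 → 32/175
merge 23/175 + 26/175 → 7/25
merge 32/175 + 36/175 → 68/175
merge 7/25 + 58/175 → 107/175
merge 68/175 + 107/175 → 1
L = 32/175 + 7/25 + 68/175 + 107/175 + 1 = 431/175 ≈ 2.463 bits/symbol.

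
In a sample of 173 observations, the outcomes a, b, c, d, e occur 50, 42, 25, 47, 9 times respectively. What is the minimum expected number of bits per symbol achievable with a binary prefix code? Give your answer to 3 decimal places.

Probabilities are the counts divided by 173.
Repeatedly combine the two least-probable nodes; the expected code length is the sum of the merged weights.
merge 9/173 + 25/173 → 34/173
merge 34/173 + 42/173 → 76/173
merge 47/173 + 50/173 → 97/173
merge 76/173 + 97/173 → 1
L = 34/173 + 76/173 + 97/173 + 1 = 380/173 ≈ 2.197 bits/symbol.

2.197 bits/symbol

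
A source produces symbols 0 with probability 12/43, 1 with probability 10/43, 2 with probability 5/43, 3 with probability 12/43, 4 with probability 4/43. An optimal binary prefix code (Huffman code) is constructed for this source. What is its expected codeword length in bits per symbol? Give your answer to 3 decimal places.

2.209 bits/symbol

Repeatedly combine the two least-probable nodes; the expected code length is the sum of the merged weights.
merge 4/43 + 5/43 → 9/43
merge 9/43 + 10/43 → 19/43
merge 12/43 + 12/43 → 24/43
merge 19/43 + 24/43 → 1
L = 9/43 + 19/43 + 24/43 + 1 = 95/43 ≈ 2.209 bits/symbol.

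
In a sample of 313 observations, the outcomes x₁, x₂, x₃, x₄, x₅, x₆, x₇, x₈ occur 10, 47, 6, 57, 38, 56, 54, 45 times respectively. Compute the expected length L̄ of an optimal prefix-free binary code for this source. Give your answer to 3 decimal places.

2.863 bits/symbol

Probabilities are the counts divided by 313.
Repeatedly combine the two least-probable nodes; the expected code length is the sum of the merged weights.
merge 6/313 + 10/313 → 16/313
merge 16/313 + 38/313 → 54/313
merge 45/313 + 47/313 → 92/313
merge 54/313 + 54/313 → 108/313
merge 56/313 + 57/313 → 113/313
merge 92/313 + 108/313 → 200/313
merge 113/313 + 200/313 → 1
L = 16/313 + 54/313 + 92/313 + 108/313 + 113/313 + 200/313 + 1 = 896/313 ≈ 2.863 bits/symbol.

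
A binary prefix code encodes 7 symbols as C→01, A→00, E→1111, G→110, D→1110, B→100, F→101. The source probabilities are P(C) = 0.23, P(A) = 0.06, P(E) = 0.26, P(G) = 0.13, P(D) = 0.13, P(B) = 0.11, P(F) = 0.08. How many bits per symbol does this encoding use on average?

3.1 bits/symbol

L̄ = Σ pᵢ·ℓᵢ = 0.23·2 + 0.06·2 + 0.26·4 + 0.13·3 + 0.13·4 + 0.11·3 + 0.08·3 = 3.1 bits/symbol.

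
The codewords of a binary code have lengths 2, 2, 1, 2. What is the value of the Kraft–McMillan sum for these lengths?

With common denominator 2^2 = 4: Σ 2^(−ℓᵢ) = 1/4 + 1/4 + 2/4 + 1/4 = 5/4 = 1.25.

1.25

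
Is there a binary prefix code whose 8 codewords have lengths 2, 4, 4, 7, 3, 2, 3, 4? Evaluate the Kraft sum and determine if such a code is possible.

With common denominator 2^7 = 128: Σ 2^(−ℓᵢ) = 32/128 + 8/128 + 8/128 + 1/128 + 16/128 + 32/128 + 16/128 + 8/128 = 121/128 = 0.9453125.
Kraft's inequality requires Σ ≤ 1; here Σ = 0.9453125 ≤ 1, so such a prefix code exists.

0.9453125; yes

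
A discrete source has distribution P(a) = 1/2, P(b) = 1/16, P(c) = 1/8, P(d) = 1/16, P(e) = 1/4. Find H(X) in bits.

Each probability is a power of 1/2, so log₂(1/p) is an integer.
H = Σ p·log₂(1/p) = 1/2·1 + 1/16·4 + 1/8·3 + 1/16·4 + 1/4·2 = 1.875 bits.

1.875 bits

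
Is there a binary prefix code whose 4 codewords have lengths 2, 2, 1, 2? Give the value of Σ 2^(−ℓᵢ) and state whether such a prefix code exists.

1.25; no

With common denominator 2^2 = 4: Σ 2^(−ℓᵢ) = 1/4 + 1/4 + 2/4 + 1/4 = 5/4 = 1.25.
Kraft's inequality requires Σ ≤ 1; here Σ = 1.25 > 1, so no such prefix code exists.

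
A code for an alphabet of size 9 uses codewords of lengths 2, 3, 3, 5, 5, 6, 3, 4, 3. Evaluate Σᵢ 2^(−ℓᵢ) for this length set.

With common denominator 2^6 = 64: Σ 2^(−ℓᵢ) = 16/64 + 8/64 + 8/64 + 2/64 + 2/64 + 1/64 + 8/64 + 4/64 + 8/64 = 57/64 = 0.890625.

0.890625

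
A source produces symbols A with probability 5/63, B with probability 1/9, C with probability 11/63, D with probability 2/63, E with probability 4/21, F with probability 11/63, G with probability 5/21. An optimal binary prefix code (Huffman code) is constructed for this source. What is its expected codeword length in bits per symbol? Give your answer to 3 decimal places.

Repeatedly combine the two least-probable nodes; the expected code length is the sum of the merged weights.
merge 2/63 + 5/63 → 1/9
merge 1/9 + 1/9 → 2/9
merge 11/63 + 11/63 → 22/63
merge 4/21 + 2/9 → 26/63
merge 5/21 + 22/63 → 37/63
merge 26/63 + 37/63 → 1
L = 1/9 + 2/9 + 22/63 + 26/63 + 37/63 + 1 = 169/63 ≈ 2.683 bits/symbol.

2.683 bits/symbol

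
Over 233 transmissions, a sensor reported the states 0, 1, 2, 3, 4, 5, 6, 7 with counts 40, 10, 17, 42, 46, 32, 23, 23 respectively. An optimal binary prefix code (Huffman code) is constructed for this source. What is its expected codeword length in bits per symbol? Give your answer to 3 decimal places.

Probabilities are the counts divided by 233.
Repeatedly combine the two least-probable nodes; the expected code length is the sum of the merged weights.
merge 10/233 + 17/233 → 27/233
merge 23/233 + 23/233 → 46/233
merge 27/233 + 32/233 → 59/233
merge 40/233 + 42/233 → 82/233
merge 46/233 + 46/233 → 92/233
merge 59/233 + 82/233 → 141/233
merge 92/233 + 141/233 → 1
L = 27/233 + 46/233 + 59/233 + 82/233 + 92/233 + 141/233 + 1 = 680/233 ≈ 2.918 bits/symbol.

2.918 bits/symbol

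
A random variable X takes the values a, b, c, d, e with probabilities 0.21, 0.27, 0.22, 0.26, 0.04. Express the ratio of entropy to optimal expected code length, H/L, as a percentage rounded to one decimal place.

Entropy H = −Σ p log₂ p ≈ 2.1545 bits.
Huffman merges: 1/25+21/100→1/4; 11/50+1/4→47/100; 13/50+27/100→53/100; 47/100+53/100→1. L = 9/4 ≈ 2.2500.
Efficiency = H/L = 2.1545/2.2500 = 95.8%.

95.8%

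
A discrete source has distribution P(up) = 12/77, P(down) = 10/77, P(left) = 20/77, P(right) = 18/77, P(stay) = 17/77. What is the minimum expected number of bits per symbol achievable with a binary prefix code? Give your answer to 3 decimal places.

2.286 bits/symbol

Repeatedly combine the two least-probable nodes; the expected code length is the sum of the merged weights.
merge 10/77 + 12/77 → 2/7
merge 17/77 + 18/77 → 5/11
merge 20/77 + 2/7 → 6/11
merge 5/11 + 6/11 → 1
L = 2/7 + 5/11 + 6/11 + 1 = 16/7 ≈ 2.286 bits/symbol.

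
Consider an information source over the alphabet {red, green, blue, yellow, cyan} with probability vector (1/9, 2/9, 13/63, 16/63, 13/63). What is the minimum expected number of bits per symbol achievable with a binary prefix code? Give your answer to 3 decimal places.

Repeatedly combine the two least-probable nodes; the expected code length is the sum of the merged weights.
merge 1/9 + 13/63 → 20/63
merge 13/63 + 2/9 → 3/7
merge 16/63 + 20/63 → 4/7
merge 3/7 + 4/7 → 1
L = 20/63 + 3/7 + 4/7 + 1 = 146/63 ≈ 2.317 bits/symbol.

2.317 bits/symbol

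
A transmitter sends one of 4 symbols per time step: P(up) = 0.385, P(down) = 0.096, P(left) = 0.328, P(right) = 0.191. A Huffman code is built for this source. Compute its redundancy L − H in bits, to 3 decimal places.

Entropy H = −Σ p log₂ p ≈ 1.8384 bits.
Huffman merges: 12/125+191/1000→287/1000; 287/1000+41/125→123/200; 77/200+123/200→1. L = 951/500 ≈ 1.9020.
L − H = 1.9020 − 1.8384 = 0.064 bits.

0.064 bits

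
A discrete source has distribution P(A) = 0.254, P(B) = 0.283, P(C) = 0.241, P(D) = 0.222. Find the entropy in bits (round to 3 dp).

H = −Σ pᵢ log₂ pᵢ.
−0.254·log₂(0.254) = 0.5022
−0.283·log₂(0.283) = 0.5154
−0.241·log₂(0.241) = 0.4947
−0.222·log₂(0.222) = 0.4820
Sum ≈ 1.9944 → 1.994 bits.

1.994 bits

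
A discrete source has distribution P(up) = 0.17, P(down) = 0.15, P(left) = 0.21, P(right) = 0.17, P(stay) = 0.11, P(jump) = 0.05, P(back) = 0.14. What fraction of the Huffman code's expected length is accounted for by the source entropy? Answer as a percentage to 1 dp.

97.7%

Entropy H = −Σ p log₂ p ≈ 2.7160 bits.
Huffman merges: 1/20+11/100→4/25; 7/50+3/20→29/100; 4/25+17/100→33/100; 17/100+21/100→19/50; 29/100+33/100→31/50; 19/50+31/50→1. L = 139/50 ≈ 2.7800.
Efficiency = H/L = 2.7160/2.7800 = 97.7%.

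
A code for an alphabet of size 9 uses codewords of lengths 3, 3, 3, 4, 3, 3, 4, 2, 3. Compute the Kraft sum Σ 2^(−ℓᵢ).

With common denominator 2^4 = 16: Σ 2^(−ℓᵢ) = 2/16 + 2/16 + 2/16 + 1/16 + 2/16 + 2/16 + 1/16 + 4/16 + 2/16 = 18/16 = 1.125.

1.125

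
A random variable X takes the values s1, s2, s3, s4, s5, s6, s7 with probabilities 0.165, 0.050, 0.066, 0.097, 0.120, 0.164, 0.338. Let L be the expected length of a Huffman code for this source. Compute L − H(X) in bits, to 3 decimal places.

0.059 bits

Entropy H = −Σ p log₂ p ≈ 2.5541 bits.
Huffman merges: 1/20+33/500→29/250; 97/1000+29/250→213/1000; 3/25+41/250→71/250; 33/200+213/1000→189/500; 71/250+169/500→311/500; 189/500+311/500→1. L = 2613/1000 ≈ 2.6130.
L − H = 2.6130 − 2.5541 = 0.059 bits.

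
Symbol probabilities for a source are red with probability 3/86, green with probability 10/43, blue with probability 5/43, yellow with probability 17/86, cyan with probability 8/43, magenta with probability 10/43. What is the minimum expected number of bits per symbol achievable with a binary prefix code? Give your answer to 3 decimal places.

Repeatedly combine the two least-probable nodes; the expected code length is the sum of the merged weights.
merge 3/86 + 5/43 → 13/86
merge 13/86 + 8/43 → 29/86
merge 17/86 + 10/43 → 37/86
merge 10/43 + 29/86 → 49/86
merge 37/86 + 49/86 → 1
L = 13/86 + 29/86 + 37/86 + 49/86 + 1 = 107/43 ≈ 2.488 bits/symbol.

2.488 bits/symbol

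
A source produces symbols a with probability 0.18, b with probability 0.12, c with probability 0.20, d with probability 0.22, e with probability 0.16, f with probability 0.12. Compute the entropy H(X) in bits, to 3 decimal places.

2.547 bits

H = −Σ pᵢ log₂ pᵢ.
−0.18·log₂(0.18) = 0.4453
−0.12·log₂(0.12) = 0.3671
−0.20·log₂(0.20) = 0.4644
−0.22·log₂(0.22) = 0.4806
−0.16·log₂(0.16) = 0.4230
−0.12·log₂(0.12) = 0.3671
Sum ≈ 2.5474 → 2.547 bits.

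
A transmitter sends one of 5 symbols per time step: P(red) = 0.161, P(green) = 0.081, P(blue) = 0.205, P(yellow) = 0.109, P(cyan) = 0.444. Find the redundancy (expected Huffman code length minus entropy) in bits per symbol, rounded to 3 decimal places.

0.042 bits

Entropy H = −Σ p log₂ p ≈ 2.0552 bits.
Huffman merges: 81/1000+109/1000→19/100; 161/1000+19/100→351/1000; 41/200+351/1000→139/250; 111/250+139/250→1. L = 2097/1000 ≈ 2.0970.
L − H = 2.0970 − 2.0552 = 0.042 bits.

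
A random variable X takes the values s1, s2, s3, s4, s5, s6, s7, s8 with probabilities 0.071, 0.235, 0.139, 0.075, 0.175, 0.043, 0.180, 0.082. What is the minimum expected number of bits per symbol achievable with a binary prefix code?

Repeatedly combine the two least-probable nodes; the expected code length is the sum of the merged weights.
merge 43/1000 + 71/1000 → 57/500
merge 3/40 + 41/500 → 157/1000
merge 57/500 + 139/1000 → 253/1000
merge 157/1000 + 7/40 → 83/250
merge 9/50 + 47/200 → 83/200
merge 253/1000 + 83/250 → 117/200
merge 83/200 + 117/200 → 1
L = 57/500 + 157/1000 + 253/1000 + 83/250 + 83/200 + 117/200 + 1 = 357/125 = 2.856 bits/symbol.

2.856 bits/symbol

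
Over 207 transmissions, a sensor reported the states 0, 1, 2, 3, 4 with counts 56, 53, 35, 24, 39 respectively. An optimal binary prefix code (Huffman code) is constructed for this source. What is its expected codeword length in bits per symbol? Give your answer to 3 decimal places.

Probabilities are the counts divided by 207.
Repeatedly combine the two least-probable nodes; the expected code length is the sum of the merged weights.
merge 8/69 + 35/207 → 59/207
merge 13/69 + 53/207 → 4/9
merge 56/207 + 59/207 → 5/9
merge 4/9 + 5/9 → 1
L = 59/207 + 4/9 + 5/9 + 1 = 473/207 ≈ 2.285 bits/symbol.

2.285 bits/symbol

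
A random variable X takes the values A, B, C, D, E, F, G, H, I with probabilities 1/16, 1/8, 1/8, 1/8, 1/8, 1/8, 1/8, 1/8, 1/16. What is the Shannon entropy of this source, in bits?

Each probability is a power of 1/2, so log₂(1/p) is an integer.
H = Σ p·log₂(1/p) = 1/16·4 + 1/8·3 + 1/8·3 + 1/8·3 + 1/8·3 + 1/8·3 + 1/8·3 + 1/8·3 + 1/16·4 = 3.125 bits.

3.125 bits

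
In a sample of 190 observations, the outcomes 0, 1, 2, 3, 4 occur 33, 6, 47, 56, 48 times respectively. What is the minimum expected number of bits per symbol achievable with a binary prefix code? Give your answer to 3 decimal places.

2.205 bits/symbol

Probabilities are the counts divided by 190.
Repeatedly combine the two least-probable nodes; the expected code length is the sum of the merged weights.
merge 3/95 + 33/190 → 39/190
merge 39/190 + 47/190 → 43/95
merge 24/95 + 28/95 → 52/95
merge 43/95 + 52/95 → 1
L = 39/190 + 43/95 + 52/95 + 1 = 419/190 ≈ 2.205 bits/symbol.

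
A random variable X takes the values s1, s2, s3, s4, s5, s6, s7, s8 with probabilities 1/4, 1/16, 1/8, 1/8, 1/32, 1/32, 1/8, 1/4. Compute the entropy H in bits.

2.6875 bits

Each probability is a power of 1/2, so log₂(1/p) is an integer.
H = Σ p·log₂(1/p) = 1/4·2 + 1/16·4 + 1/8·3 + 1/8·3 + 1/32·5 + 1/32·5 + 1/8·3 + 1/4·2 = 2.6875 bits.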